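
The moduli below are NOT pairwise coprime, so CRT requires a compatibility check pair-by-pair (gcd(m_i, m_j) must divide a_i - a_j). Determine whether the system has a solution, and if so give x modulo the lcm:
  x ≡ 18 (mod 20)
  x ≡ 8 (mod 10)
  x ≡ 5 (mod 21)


Moduli 20, 10, 21 are not pairwise coprime, so CRT works modulo lcm(m_i) when all pairwise compatibility conditions hold.
Pairwise compatibility: gcd(m_i, m_j) must divide a_i - a_j for every pair.
Merge one congruence at a time:
  Start: x ≡ 18 (mod 20).
  Combine with x ≡ 8 (mod 10): gcd(20, 10) = 10; 8 - 18 = -10, which IS divisible by 10, so compatible.
    Write x = 18 + 20·t and substitute into x ≡ 8 (mod 10): 20·t ≡ 8 − 18 = -10 (mod 10).
    Divide the congruence (and modulus) by g = 10: 2·t ≡ -1 (mod 1).
    Modulo 1 every t works; take t = 0.
    Then x = 18 + 20·0 = 18, valid modulo lcm(20, 10) = 20: x ≡ 18 (mod 20).
  Combine with x ≡ 5 (mod 21): gcd(20, 21) = 1; 5 - 18 = -13, which IS divisible by 1, so compatible.
    Write x = 18 + 20·t and substitute into x ≡ 5 (mod 21): 20·t ≡ 5 − 18 = -13 (mod 21).
    Reduce coefficients mod 21: 20·t ≡ 8 (mod 21).
    The inverse of 20 mod 21 is 20 (since 20·20 = 400 = 19·21 + 1), so t ≡ 20·8 = 160 ≡ 13 (mod 21).
    Then x = 18 + 20·13 = 278, valid modulo lcm(20, 21) = 420: x ≡ 278 (mod 420).
Verify: 278 mod 20 = 18, 278 mod 10 = 8, 278 mod 21 = 5.

x ≡ 278 (mod 420).


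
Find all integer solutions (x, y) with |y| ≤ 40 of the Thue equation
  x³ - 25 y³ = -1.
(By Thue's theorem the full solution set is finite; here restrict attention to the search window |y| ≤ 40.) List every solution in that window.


The equation is x³ - 25y³ = -1. For fixed y, x³ = 25·y³ − 1, so a solution requires the RHS to be a perfect cube.
Strategy: iterate y from -40 to 40, compute RHS = 25·y³ − 1, and check whether it is a (positive or negative) perfect cube.
Check small values of y:
  y = 0: RHS = -1 = (-1)³ ⇒ x = -1 works.
  y = 1: RHS = 24 is not a perfect cube.
  y = -1: RHS = -26 is not a perfect cube.
  y = 2: RHS = 199 is not a perfect cube.
  y = -2: RHS = -201 is not a perfect cube.
  y = 3: RHS = 674 is not a perfect cube.
  y = -3: RHS = -676 is not a perfect cube.
Continuing the search up to |y| = 40 finds no further solutions beyond those listed.
Collected solutions: (-1, 0).

Solutions (with |y| ≤ 40): (-1, 0).


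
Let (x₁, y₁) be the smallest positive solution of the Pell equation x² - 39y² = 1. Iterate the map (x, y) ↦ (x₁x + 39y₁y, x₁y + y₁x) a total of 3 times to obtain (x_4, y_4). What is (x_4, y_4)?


Step 1: Find the fundamental solution (x₁, y₁) of x² - 39y² = 1.
  Expand √39 as a continued fraction. a₀ = ⌊√39⌋ = 6; iterate m_{k+1} = d_k·a_k − m_k, d_{k+1} = (39 − m_{k+1}²)/d_k, a_{k+1} = ⌊(a₀ + m_{k+1})/d_{k+1}⌋ (starting m₀ = 0, d₀ = 1), with convergents p_k = a_k·p_{k-1} + p_{k-2}, q_k = a_k·q_{k-1} + q_{k-2} (p₋₁ = 1, q₋₁ = 0):
  k = 0: a₀ = 6; p₀/q₀ = 6/1; p₀² − 39·q₀² = 36 − 39 = -3.
  k = 1: m = 6, d = 3, a = ⌊(6 + 6)/3⌋ = 4; p/q = (4·6 + 1)/(4·1 + 0) = 25/4; p² − 39·q² = 625 − 624 = 1.
  The first convergent with p² − 39·q² = 1 gives the fundamental solution (x₁, y₁) = (25, 4).
Step 2: Apply the recurrence (x_{n+1}, y_{n+1}) = (x₁x_n + 39y₁y_n, x₁y_n + y₁x_n) repeatedly.
  From (x_1, y_1) = (25, 4): x_2 = 25·25 + 39·4·4 = 1249; y_2 = 25·4 + 4·25 = 200.
  From (x_2, y_2) = (1249, 200): x_3 = 25·1249 + 39·4·200 = 62425; y_3 = 25·200 + 4·1249 = 9996.
  From (x_3, y_3) = (62425, 9996): x_4 = 25·62425 + 39·4·9996 = 3120001; y_4 = 25·9996 + 4·62425 = 499600.
Step 3: Verify x_4² - 39·y_4² = 9734406240001 - 9734406240000 = 1 (should be 1). ✓

(x_1, y_1) = (25, 4); (x_4, y_4) = (3120001, 499600).


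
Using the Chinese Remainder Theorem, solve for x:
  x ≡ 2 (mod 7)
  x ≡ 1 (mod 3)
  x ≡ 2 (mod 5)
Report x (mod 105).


Moduli 7, 3, 5 are pairwise coprime; by CRT there is a unique solution modulo M = 7 · 3 · 5 = 105.
Solve pairwise, accumulating the modulus:
  Start with x ≡ 2 (mod 7).
  Combine with x ≡ 1 (mod 3): since gcd(7, 3) = 1, we get a unique residue mod 21.
    Write x = 2 + 7·t and substitute into x ≡ 1 (mod 3): 7·t ≡ 1 − 2 = -1 (mod 3).
    Reduce coefficients mod 3: 1·t ≡ 2 (mod 3).
    So t ≡ 2 (mod 3).
    Then x = 2 + 7·2 = 16, valid modulo lcm(7, 3) = 21: x ≡ 16 (mod 21).
  Combine with x ≡ 2 (mod 5): since gcd(21, 5) = 1, we get a unique residue mod 105.
    Write x = 16 + 21·t and substitute into x ≡ 2 (mod 5): 21·t ≡ 2 − 16 = -14 (mod 5).
    Reduce coefficients mod 5: 1·t ≡ 1 (mod 5).
    So t ≡ 1 (mod 5).
    Then x = 16 + 21·1 = 37, valid modulo lcm(21, 5) = 105: x ≡ 37 (mod 105).
Verify: 37 mod 7 = 2 ✓, 37 mod 3 = 1 ✓, 37 mod 5 = 2 ✓.

x ≡ 37 (mod 105).


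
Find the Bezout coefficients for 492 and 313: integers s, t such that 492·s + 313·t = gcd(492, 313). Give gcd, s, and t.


Euclidean algorithm on (492, 313) — divide until remainder is 0:
  492 = 1 · 313 + 179
  313 = 1 · 179 + 134
  179 = 1 · 134 + 45
  134 = 2 · 45 + 44
  45 = 1 · 44 + 1
  44 = 44 · 1 + 0
gcd(492, 313) = 1.
Track Bezout coefficients alongside the remainders: start with r₀ = 492 = a·1 + b·0 (s = 1, t = 0) and r₁ = 313 = a·0 + b·1 (s = 0, t = 1); each new remainder r_{k+1} = r_{k-1} − q_k·r_k inherits s_{k+1} = s_{k-1} − q_k·s_k, t_{k+1} = t_{k-1} − q_k·t_k, so r_k = a·s_k + b·t_k at every step:
  q = 1: r = 179, s = 1 − 1·0 = 1, t = 0 − 1·1 = -1  (check: 492·1 + 313·(-1) = 179)
  q = 1: r = 134, s = 0 − 1·1 = -1, t = 1 − 1·(-1) = 2  (check: 492·(-1) + 313·2 = 134)
  q = 1: r = 45, s = 1 − 1·(-1) = 2, t = -1 − 1·2 = -3  (check: 492·2 + 313·(-3) = 45)
  q = 2: r = 44, s = -1 − 2·2 = -5, t = 2 − 2·(-3) = 8  (check: 492·(-5) + 313·8 = 44)
  q = 1: r = 1, s = 2 − 1·(-5) = 7, t = -3 − 1·8 = -11  (check: 492·7 + 313·(-11) = 1)
The row with r = 1 (the gcd) gives the Bezout coefficients s = 7, t = -11.
Result: 492 · (7) + 313 · (-11) = 1.

gcd(492, 313) = 1; s = 7, t = -11 (check: 492·7 + 313·(-11) = 1).


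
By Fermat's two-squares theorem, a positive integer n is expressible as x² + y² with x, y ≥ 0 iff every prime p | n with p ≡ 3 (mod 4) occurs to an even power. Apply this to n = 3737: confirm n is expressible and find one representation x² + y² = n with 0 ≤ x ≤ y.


Step 1: Factor n = 3737 = 37 · 101.
Step 2: Check the mod-4 condition on each prime factor: 37 ≡ 1 (mod 4), exponent 1; 101 ≡ 1 (mod 4), exponent 1.
All primes ≡ 3 (mod 4) appear to even exponent (or don't appear), so by the two-squares theorem n IS expressible as a sum of two squares.
Step 3: Build a representation. Here n = 37 · 101 is a product of primes ≡ 1 (mod 4). Each prime p ≡ 1 (mod 4) is itself a sum of two squares; find a² by testing p − a² for a perfect square:
  37: 37 − 1² = 36 = 6² ⇒ 37 = 1² + 6².
  101: 101 − 1² = 100 = 10² ⇒ 101 = 1² + 10².
  Combine using the Brahmagupta–Fibonacci identity (a² + b²)(c² + d²) = (ac − bd)² + (ad + bc)² = (ac + bd)² + (ad − bc)²:
  37 · 101 = 3737: from (1² + 6²)(1² + 10²), take (1·1 − 6·10, 1·10 + 6·1) = (1 − 60, 10 + 6) = (-59, 16); dropping signs (only squares matter) gives (59, 16); check 59² + 16² = 3481 + 256 = 3737 ✓.
Step 4: Order so x ≤ y and verify: 16² + 59² = 256 + 3481 = 3737 = n. ✓

n = 3737 = 16² + 59² (one valid representation with x ≤ y).


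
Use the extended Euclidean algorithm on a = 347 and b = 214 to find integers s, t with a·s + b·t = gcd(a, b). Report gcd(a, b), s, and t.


Euclidean algorithm on (347, 214) — divide until remainder is 0:
  347 = 1 · 214 + 133
  214 = 1 · 133 + 81
  133 = 1 · 81 + 52
  81 = 1 · 52 + 29
  52 = 1 · 29 + 23
  29 = 1 · 23 + 6
  23 = 3 · 6 + 5
  6 = 1 · 5 + 1
  5 = 5 · 1 + 0
gcd(347, 214) = 1.
Track Bezout coefficients alongside the remainders: start with r₀ = 347 = a·1 + b·0 (s = 1, t = 0) and r₁ = 214 = a·0 + b·1 (s = 0, t = 1); each new remainder r_{k+1} = r_{k-1} − q_k·r_k inherits s_{k+1} = s_{k-1} − q_k·s_k, t_{k+1} = t_{k-1} − q_k·t_k, so r_k = a·s_k + b·t_k at every step:
  q = 1: r = 133, s = 1 − 1·0 = 1, t = 0 − 1·1 = -1  (check: 347·1 + 214·(-1) = 133)
  q = 1: r = 81, s = 0 − 1·1 = -1, t = 1 − 1·(-1) = 2  (check: 347·(-1) + 214·2 = 81)
  q = 1: r = 52, s = 1 − 1·(-1) = 2, t = -1 − 1·2 = -3  (check: 347·2 + 214·(-3) = 52)
  q = 1: r = 29, s = -1 − 1·2 = -3, t = 2 − 1·(-3) = 5  (check: 347·(-3) + 214·5 = 29)
  q = 1: r = 23, s = 2 − 1·(-3) = 5, t = -3 − 1·5 = -8  (check: 347·5 + 214·(-8) = 23)
  q = 1: r = 6, s = -3 − 1·5 = -8, t = 5 − 1·(-8) = 13  (check: 347·(-8) + 214·13 = 6)
  q = 3: r = 5, s = 5 − 3·(-8) = 29, t = -8 − 3·13 = -47  (check: 347·29 + 214·(-47) = 5)
  q = 1: r = 1, s = -8 − 1·29 = -37, t = 13 − 1·(-47) = 60  (check: 347·(-37) + 214·60 = 1)
The row with r = 1 (the gcd) gives the Bezout coefficients s = -37, t = 60.
Result: 347 · (-37) + 214 · (60) = 1.

gcd(347, 214) = 1; s = -37, t = 60 (check: 347·(-37) + 214·60 = 1).


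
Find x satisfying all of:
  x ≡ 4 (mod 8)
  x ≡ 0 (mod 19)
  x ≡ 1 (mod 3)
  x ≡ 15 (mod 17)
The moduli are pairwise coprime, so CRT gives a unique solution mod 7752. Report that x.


Product of moduli M = 8 · 19 · 3 · 17 = 7752.
Merge one congruence at a time:
  Start: x ≡ 4 (mod 8).
  Combine with x ≡ 0 (mod 19); new modulus lcm = 152.
    Write x = 4 + 8·t and substitute into x ≡ 0 (mod 19): 8·t ≡ 0 − 4 = -4 (mod 19).
    Reduce coefficients mod 19: 8·t ≡ 15 (mod 19).
    The inverse of 8 mod 19 is 12 (since 8·12 = 96 = 5·19 + 1), so t ≡ 12·15 = 180 ≡ 9 (mod 19).
    Then x = 4 + 8·9 = 76, valid modulo lcm(8, 19) = 152: x ≡ 76 (mod 152).
  Combine with x ≡ 1 (mod 3); new modulus lcm = 456.
    Write x = 76 + 152·t and substitute into x ≡ 1 (mod 3): 152·t ≡ 1 − 76 = -75 (mod 3).
    Reduce coefficients mod 3: 2·t ≡ 0 (mod 3).
    The inverse of 2 mod 3 is 2 (since 2·2 = 4 = 1·3 + 1), so t ≡ 2·0 = 0 ≡ 0 (mod 3).
    Then x = 76 + 152·0 = 76, valid modulo lcm(152, 3) = 456: x ≡ 76 (mod 456).
  Combine with x ≡ 15 (mod 17); new modulus lcm = 7752.
    Write x = 76 + 456·t and substitute into x ≡ 15 (mod 17): 456·t ≡ 15 − 76 = -61 (mod 17).
    Reduce coefficients mod 17: 14·t ≡ 7 (mod 17).
    The inverse of 14 mod 17 is 11 (since 14·11 = 154 = 9·17 + 1), so t ≡ 11·7 = 77 ≡ 9 (mod 17).
    Then x = 76 + 456·9 = 4180, valid modulo lcm(456, 17) = 7752: x ≡ 4180 (mod 7752).
Verify against each original: 4180 mod 8 = 4, 4180 mod 19 = 0, 4180 mod 3 = 1, 4180 mod 17 = 15.

x ≡ 4180 (mod 7752).


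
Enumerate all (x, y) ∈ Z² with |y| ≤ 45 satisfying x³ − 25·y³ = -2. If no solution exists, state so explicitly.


The equation is x³ - 25y³ = -2. For fixed y, x³ = 25·y³ − 2, so a solution requires the RHS to be a perfect cube.
Strategy: iterate y from -45 to 45, compute RHS = 25·y³ − 2, and check whether it is a (positive or negative) perfect cube.
Check small values of y:
  y = 0: RHS = -2 is not a perfect cube.
  y = 1: RHS = 23 is not a perfect cube.
  y = -1: RHS = -27 = (-3)³ ⇒ x = -3 works.
  y = 2: RHS = 198 is not a perfect cube.
  y = -2: RHS = -202 is not a perfect cube.
  y = 3: RHS = 673 is not a perfect cube.
  y = -3: RHS = -677 is not a perfect cube.
Continuing the search up to |y| = 45 finds no further solutions beyond those listed.
Collected solutions: (-3, -1).

Solutions (with |y| ≤ 45): (-3, -1).


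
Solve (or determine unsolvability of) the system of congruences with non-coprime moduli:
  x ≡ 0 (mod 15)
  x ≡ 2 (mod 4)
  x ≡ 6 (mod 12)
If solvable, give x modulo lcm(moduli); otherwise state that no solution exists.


Moduli 15, 4, 12 are not pairwise coprime, so CRT works modulo lcm(m_i) when all pairwise compatibility conditions hold.
Pairwise compatibility: gcd(m_i, m_j) must divide a_i - a_j for every pair.
Merge one congruence at a time:
  Start: x ≡ 0 (mod 15).
  Combine with x ≡ 2 (mod 4): gcd(15, 4) = 1; 2 - 0 = 2, which IS divisible by 1, so compatible.
    Write x = 0 + 15·t and substitute into x ≡ 2 (mod 4): 15·t ≡ 2 − 0 = 2 (mod 4).
    Reduce coefficients mod 4: 3·t ≡ 2 (mod 4).
    The inverse of 3 mod 4 is 3 (since 3·3 = 9 = 2·4 + 1), so t ≡ 3·2 = 6 ≡ 2 (mod 4).
    Then x = 0 + 15·2 = 30, valid modulo lcm(15, 4) = 60: x ≡ 30 (mod 60).
  Combine with x ≡ 6 (mod 12): gcd(60, 12) = 12; 6 - 30 = -24, which IS divisible by 12, so compatible.
    Write x = 30 + 60·t and substitute into x ≡ 6 (mod 12): 60·t ≡ 6 − 30 = -24 (mod 12).
    Divide the congruence (and modulus) by g = 12: 5·t ≡ -2 (mod 1).
    Modulo 1 every t works; take t = 0.
    Then x = 30 + 60·0 = 30, valid modulo lcm(60, 12) = 60: x ≡ 30 (mod 60).
Verify: 30 mod 15 = 0, 30 mod 4 = 2, 30 mod 12 = 6.

x ≡ 30 (mod 60).


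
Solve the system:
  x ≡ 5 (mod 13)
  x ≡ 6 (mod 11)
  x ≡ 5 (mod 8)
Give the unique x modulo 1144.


Moduli 13, 11, 8 are pairwise coprime; by CRT there is a unique solution modulo M = 13 · 11 · 8 = 1144.
Solve pairwise, accumulating the modulus:
  Start with x ≡ 5 (mod 13).
  Combine with x ≡ 6 (mod 11): since gcd(13, 11) = 1, we get a unique residue mod 143.
    Write x = 5 + 13·t and substitute into x ≡ 6 (mod 11): 13·t ≡ 6 − 5 = 1 (mod 11).
    Reduce coefficients mod 11: 2·t ≡ 1 (mod 11).
    The inverse of 2 mod 11 is 6 (since 2·6 = 12 = 1·11 + 1), so t ≡ 6·1 = 6 ≡ 6 (mod 11).
    Then x = 5 + 13·6 = 83, valid modulo lcm(13, 11) = 143: x ≡ 83 (mod 143).
  Combine with x ≡ 5 (mod 8): since gcd(143, 8) = 1, we get a unique residue mod 1144.
    Write x = 83 + 143·t and substitute into x ≡ 5 (mod 8): 143·t ≡ 5 − 83 = -78 (mod 8).
    Reduce coefficients mod 8: 7·t ≡ 2 (mod 8).
    The inverse of 7 mod 8 is 7 (since 7·7 = 49 = 6·8 + 1), so t ≡ 7·2 = 14 ≡ 6 (mod 8).
    Then x = 83 + 143·6 = 941, valid modulo lcm(143, 8) = 1144: x ≡ 941 (mod 1144).
Verify: 941 mod 13 = 5 ✓, 941 mod 11 = 6 ✓, 941 mod 8 = 5 ✓.

x ≡ 941 (mod 1144).


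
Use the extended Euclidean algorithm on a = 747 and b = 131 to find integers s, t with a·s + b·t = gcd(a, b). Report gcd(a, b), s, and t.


Euclidean algorithm on (747, 131) — divide until remainder is 0:
  747 = 5 · 131 + 92
  131 = 1 · 92 + 39
  92 = 2 · 39 + 14
  39 = 2 · 14 + 11
  14 = 1 · 11 + 3
  11 = 3 · 3 + 2
  3 = 1 · 2 + 1
  2 = 2 · 1 + 0
gcd(747, 131) = 1.
Track Bezout coefficients alongside the remainders: start with r₀ = 747 = a·1 + b·0 (s = 1, t = 0) and r₁ = 131 = a·0 + b·1 (s = 0, t = 1); each new remainder r_{k+1} = r_{k-1} − q_k·r_k inherits s_{k+1} = s_{k-1} − q_k·s_k, t_{k+1} = t_{k-1} − q_k·t_k, so r_k = a·s_k + b·t_k at every step:
  q = 5: r = 92, s = 1 − 5·0 = 1, t = 0 − 5·1 = -5  (check: 747·1 + 131·(-5) = 92)
  q = 1: r = 39, s = 0 − 1·1 = -1, t = 1 − 1·(-5) = 6  (check: 747·(-1) + 131·6 = 39)
  q = 2: r = 14, s = 1 − 2·(-1) = 3, t = -5 − 2·6 = -17  (check: 747·3 + 131·(-17) = 14)
  q = 2: r = 11, s = -1 − 2·3 = -7, t = 6 − 2·(-17) = 40  (check: 747·(-7) + 131·40 = 11)
  q = 1: r = 3, s = 3 − 1·(-7) = 10, t = -17 − 1·40 = -57  (check: 747·10 + 131·(-57) = 3)
  q = 3: r = 2, s = -7 − 3·10 = -37, t = 40 − 3·(-57) = 211  (check: 747·(-37) + 131·211 = 2)
  q = 1: r = 1, s = 10 − 1·(-37) = 47, t = -57 − 1·211 = -268  (check: 747·47 + 131·(-268) = 1)
The row with r = 1 (the gcd) gives the Bezout coefficients s = 47, t = -268.
Result: 747 · (47) + 131 · (-268) = 1.

gcd(747, 131) = 1; s = 47, t = -268 (check: 747·47 + 131·(-268) = 1).


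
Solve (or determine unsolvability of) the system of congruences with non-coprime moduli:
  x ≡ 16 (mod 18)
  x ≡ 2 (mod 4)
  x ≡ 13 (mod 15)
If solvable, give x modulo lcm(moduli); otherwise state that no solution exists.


Moduli 18, 4, 15 are not pairwise coprime, so CRT works modulo lcm(m_i) when all pairwise compatibility conditions hold.
Pairwise compatibility: gcd(m_i, m_j) must divide a_i - a_j for every pair.
Merge one congruence at a time:
  Start: x ≡ 16 (mod 18).
  Combine with x ≡ 2 (mod 4): gcd(18, 4) = 2; 2 - 16 = -14, which IS divisible by 2, so compatible.
    Write x = 16 + 18·t and substitute into x ≡ 2 (mod 4): 18·t ≡ 2 − 16 = -14 (mod 4).
    Divide the congruence (and modulus) by g = 2: 9·t ≡ -7 (mod 2).
    Reduce coefficients mod 2: 1·t ≡ 1 (mod 2).
    So t ≡ 1 (mod 2).
    Then x = 16 + 18·1 = 34, valid modulo lcm(18, 4) = 36: x ≡ 34 (mod 36).
  Combine with x ≡ 13 (mod 15): gcd(36, 15) = 3; 13 - 34 = -21, which IS divisible by 3, so compatible.
    Write x = 34 + 36·t and substitute into x ≡ 13 (mod 15): 36·t ≡ 13 − 34 = -21 (mod 15).
    Divide the congruence (and modulus) by g = 3: 12·t ≡ -7 (mod 5).
    Reduce coefficients mod 5: 2·t ≡ 3 (mod 5).
    The inverse of 2 mod 5 is 3 (since 2·3 = 6 = 1·5 + 1), so t ≡ 3·3 = 9 ≡ 4 (mod 5).
    Then x = 34 + 36·4 = 178, valid modulo lcm(36, 15) = 180: x ≡ 178 (mod 180).
Verify: 178 mod 18 = 16, 178 mod 4 = 2, 178 mod 15 = 13.

x ≡ 178 (mod 180).


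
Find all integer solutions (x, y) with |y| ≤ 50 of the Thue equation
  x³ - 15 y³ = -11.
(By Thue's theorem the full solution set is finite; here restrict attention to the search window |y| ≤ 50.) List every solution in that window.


The equation is x³ - 15y³ = -11. For fixed y, x³ = 15·y³ − 11, so a solution requires the RHS to be a perfect cube.
Strategy: iterate y from -50 to 50, compute RHS = 15·y³ − 11, and check whether it is a (positive or negative) perfect cube.
Check small values of y:
  y = 0: RHS = -11 is not a perfect cube.
  y = 1: RHS = 4 is not a perfect cube.
  y = -1: RHS = -26 is not a perfect cube.
  y = 2: RHS = 109 is not a perfect cube.
  y = -2: RHS = -131 is not a perfect cube.
  y = 3: RHS = 394 is not a perfect cube.
  y = -3: RHS = -416 is not a perfect cube.
Continuing the search up to |y| = 50 finds no solutions either.
No (x, y) in the scanned range satisfies the equation.

No integer solutions with |y| ≤ 50.


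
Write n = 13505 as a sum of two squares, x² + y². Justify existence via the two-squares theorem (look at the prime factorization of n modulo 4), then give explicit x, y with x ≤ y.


Step 1: Factor n = 13505 = 5 · 37 · 73.
Step 2: Check the mod-4 condition on each prime factor: 5 ≡ 1 (mod 4), exponent 1; 37 ≡ 1 (mod 4), exponent 1; 73 ≡ 1 (mod 4), exponent 1.
All primes ≡ 3 (mod 4) appear to even exponent (or don't appear), so by the two-squares theorem n IS expressible as a sum of two squares.
Step 3: Build a representation. Here n = 5 · 37 · 73 is a product of primes ≡ 1 (mod 4). Each prime p ≡ 1 (mod 4) is itself a sum of two squares; find a² by testing p − a² for a perfect square:
  5: 5 − 1² = 4 = 2² ⇒ 5 = 1² + 2².
  37: 37 − 1² = 36 = 6² ⇒ 37 = 1² + 6².
  73: 73 − 1² = 72, 73 − 2² = 69, 73 − 3² = 64 = 8² ⇒ 73 = 3² + 8².
  Combine using the Brahmagupta–Fibonacci identity (a² + b²)(c² + d²) = (ac − bd)² + (ad + bc)² = (ac + bd)² + (ad − bc)²:
  5 · 37 = 185: from (1² + 2²)(1² + 6²), take (1·1 − 2·6, 1·6 + 2·1) = (1 − 12, 6 + 2) = (-11, 8); dropping signs (only squares matter) gives (11, 8); check 11² + 8² = 121 + 64 = 185 ✓.
  185 · 73 = 13505: from (11² + 8²)(3² + 8²), take (11·3 − 8·8, 11·8 + 8·3) = (33 − 64, 88 + 24) = (-31, 112); dropping signs (only squares matter) gives (31, 112); check 31² + 112² = 961 + 12544 = 13505 ✓.
Step 4: Order so x ≤ y and verify: 31² + 112² = 961 + 12544 = 13505 = n. ✓

n = 13505 = 31² + 112² (one valid representation with x ≤ y).


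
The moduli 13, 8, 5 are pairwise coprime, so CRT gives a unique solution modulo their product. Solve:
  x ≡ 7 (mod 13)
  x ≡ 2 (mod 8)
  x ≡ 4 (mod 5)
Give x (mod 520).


Moduli 13, 8, 5 are pairwise coprime; by CRT there is a unique solution modulo M = 13 · 8 · 5 = 520.
Solve pairwise, accumulating the modulus:
  Start with x ≡ 7 (mod 13).
  Combine with x ≡ 2 (mod 8): since gcd(13, 8) = 1, we get a unique residue mod 104.
    Write x = 7 + 13·t and substitute into x ≡ 2 (mod 8): 13·t ≡ 2 − 7 = -5 (mod 8).
    Reduce coefficients mod 8: 5·t ≡ 3 (mod 8).
    The inverse of 5 mod 8 is 5 (since 5·5 = 25 = 3·8 + 1), so t ≡ 5·3 = 15 ≡ 7 (mod 8).
    Then x = 7 + 13·7 = 98, valid modulo lcm(13, 8) = 104: x ≡ 98 (mod 104).
  Combine with x ≡ 4 (mod 5): since gcd(104, 5) = 1, we get a unique residue mod 520.
    Write x = 98 + 104·t and substitute into x ≡ 4 (mod 5): 104·t ≡ 4 − 98 = -94 (mod 5).
    Reduce coefficients mod 5: 4·t ≡ 1 (mod 5).
    The inverse of 4 mod 5 is 4 (since 4·4 = 16 = 3·5 + 1), so t ≡ 4·1 = 4 ≡ 4 (mod 5).
    Then x = 98 + 104·4 = 514, valid modulo lcm(104, 5) = 520: x ≡ 514 (mod 520).
Verify: 514 mod 13 = 7 ✓, 514 mod 8 = 2 ✓, 514 mod 5 = 4 ✓.

x ≡ 514 (mod 520).


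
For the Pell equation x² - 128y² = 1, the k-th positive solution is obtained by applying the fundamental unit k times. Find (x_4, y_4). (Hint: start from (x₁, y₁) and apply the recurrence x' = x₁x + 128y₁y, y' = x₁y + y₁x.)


Step 1: Find the fundamental solution (x₁, y₁) of x² - 128y² = 1.
  Expand √128 as a continued fraction. a₀ = ⌊√128⌋ = 11; iterate m_{k+1} = d_k·a_k − m_k, d_{k+1} = (128 − m_{k+1}²)/d_k, a_{k+1} = ⌊(a₀ + m_{k+1})/d_{k+1}⌋ (starting m₀ = 0, d₀ = 1), with convergents p_k = a_k·p_{k-1} + p_{k-2}, q_k = a_k·q_{k-1} + q_{k-2} (p₋₁ = 1, q₋₁ = 0):
  k = 0: a₀ = 11; p₀/q₀ = 11/1; p₀² − 128·q₀² = 121 − 128 = -7.
  k = 1: m = 11, d = 7, a = ⌊(11 + 11)/7⌋ = 3; p/q = (3·11 + 1)/(3·1 + 0) = 34/3; p² − 128·q² = 1156 − 1152 = 4.
  k = 2: m = 10, d = 4, a = ⌊(11 + 10)/4⌋ = 5; p/q = (5·34 + 11)/(5·3 + 1) = 181/16; p² − 128·q² = 32761 − 32768 = -7.
  k = 3: m = 10, d = 7, a = ⌊(11 + 10)/7⌋ = 3; p/q = (3·181 + 34)/(3·16 + 3) = 577/51; p² − 128·q² = 332929 − 332928 = 1.
  The first convergent with p² − 128·q² = 1 gives the fundamental solution (x₁, y₁) = (577, 51).
Step 2: Apply the recurrence (x_{n+1}, y_{n+1}) = (x₁x_n + 128y₁y_n, x₁y_n + y₁x_n) repeatedly.
  From (x_1, y_1) = (577, 51): x_2 = 577·577 + 128·51·51 = 665857; y_2 = 577·51 + 51·577 = 58854.
  From (x_2, y_2) = (665857, 58854): x_3 = 577·665857 + 128·51·58854 = 768398401; y_3 = 577·58854 + 51·665857 = 67917465.
  From (x_3, y_3) = (768398401, 67917465): x_4 = 577·768398401 + 128·51·67917465 = 886731088897; y_4 = 577·67917465 + 51·768398401 = 78376695756.
Step 3: Verify x_4² - 128·y_4² = 786292024016459316676609 - 786292024016459316676608 = 1 (should be 1). ✓

(x_1, y_1) = (577, 51); (x_4, y_4) = (886731088897, 78376695756).


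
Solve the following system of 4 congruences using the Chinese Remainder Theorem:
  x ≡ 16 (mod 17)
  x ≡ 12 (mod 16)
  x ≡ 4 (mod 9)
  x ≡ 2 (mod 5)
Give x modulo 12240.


Product of moduli M = 17 · 16 · 9 · 5 = 12240.
Merge one congruence at a time:
  Start: x ≡ 16 (mod 17).
  Combine with x ≡ 12 (mod 16); new modulus lcm = 272.
    Write x = 16 + 17·t and substitute into x ≡ 12 (mod 16): 17·t ≡ 12 − 16 = -4 (mod 16).
    Reduce coefficients mod 16: 1·t ≡ 12 (mod 16).
    So t ≡ 12 (mod 16).
    Then x = 16 + 17·12 = 220, valid modulo lcm(17, 16) = 272: x ≡ 220 (mod 272).
  Combine with x ≡ 4 (mod 9); new modulus lcm = 2448.
    Write x = 220 + 272·t and substitute into x ≡ 4 (mod 9): 272·t ≡ 4 − 220 = -216 (mod 9).
    Reduce coefficients mod 9: 2·t ≡ 0 (mod 9).
    The inverse of 2 mod 9 is 5 (since 2·5 = 10 = 1·9 + 1), so t ≡ 5·0 = 0 ≡ 0 (mod 9).
    Then x = 220 + 272·0 = 220, valid modulo lcm(272, 9) = 2448: x ≡ 220 (mod 2448).
  Combine with x ≡ 2 (mod 5); new modulus lcm = 12240.
    Write x = 220 + 2448·t and substitute into x ≡ 2 (mod 5): 2448·t ≡ 2 − 220 = -218 (mod 5).
    Reduce coefficients mod 5: 3·t ≡ 2 (mod 5).
    The inverse of 3 mod 5 is 2 (since 3·2 = 6 = 1·5 + 1), so t ≡ 2·2 = 4 ≡ 4 (mod 5).
    Then x = 220 + 2448·4 = 10012, valid modulo lcm(2448, 5) = 12240: x ≡ 10012 (mod 12240).
Verify against each original: 10012 mod 17 = 16, 10012 mod 16 = 12, 10012 mod 9 = 4, 10012 mod 5 = 2.

x ≡ 10012 (mod 12240).


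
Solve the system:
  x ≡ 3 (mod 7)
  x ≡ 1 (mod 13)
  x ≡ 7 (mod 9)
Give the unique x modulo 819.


Moduli 7, 13, 9 are pairwise coprime; by CRT there is a unique solution modulo M = 7 · 13 · 9 = 819.
Solve pairwise, accumulating the modulus:
  Start with x ≡ 3 (mod 7).
  Combine with x ≡ 1 (mod 13): since gcd(7, 13) = 1, we get a unique residue mod 91.
    Write x = 3 + 7·t and substitute into x ≡ 1 (mod 13): 7·t ≡ 1 − 3 = -2 (mod 13).
    Reduce coefficients mod 13: 7·t ≡ 11 (mod 13).
    The inverse of 7 mod 13 is 2 (since 7·2 = 14 = 1·13 + 1), so t ≡ 2·11 = 22 ≡ 9 (mod 13).
    Then x = 3 + 7·9 = 66, valid modulo lcm(7, 13) = 91: x ≡ 66 (mod 91).
  Combine with x ≡ 7 (mod 9): since gcd(91, 9) = 1, we get a unique residue mod 819.
    Write x = 66 + 91·t and substitute into x ≡ 7 (mod 9): 91·t ≡ 7 − 66 = -59 (mod 9).
    Reduce coefficients mod 9: 1·t ≡ 4 (mod 9).
    So t ≡ 4 (mod 9).
    Then x = 66 + 91·4 = 430, valid modulo lcm(91, 9) = 819: x ≡ 430 (mod 819).
Verify: 430 mod 7 = 3 ✓, 430 mod 13 = 1 ✓, 430 mod 9 = 7 ✓.

x ≡ 430 (mod 819).


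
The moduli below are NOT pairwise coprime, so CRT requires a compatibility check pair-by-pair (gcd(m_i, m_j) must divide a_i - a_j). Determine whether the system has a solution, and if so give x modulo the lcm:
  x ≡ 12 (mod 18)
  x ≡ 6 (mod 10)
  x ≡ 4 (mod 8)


Moduli 18, 10, 8 are not pairwise coprime, so CRT works modulo lcm(m_i) when all pairwise compatibility conditions hold.
Pairwise compatibility: gcd(m_i, m_j) must divide a_i - a_j for every pair.
Merge one congruence at a time:
  Start: x ≡ 12 (mod 18).
  Combine with x ≡ 6 (mod 10): gcd(18, 10) = 2; 6 - 12 = -6, which IS divisible by 2, so compatible.
    Write x = 12 + 18·t and substitute into x ≡ 6 (mod 10): 18·t ≡ 6 − 12 = -6 (mod 10).
    Divide the congruence (and modulus) by g = 2: 9·t ≡ -3 (mod 5).
    Reduce coefficients mod 5: 4·t ≡ 2 (mod 5).
    The inverse of 4 mod 5 is 4 (since 4·4 = 16 = 3·5 + 1), so t ≡ 4·2 = 8 ≡ 3 (mod 5).
    Then x = 12 + 18·3 = 66, valid modulo lcm(18, 10) = 90: x ≡ 66 (mod 90).
  Combine with x ≡ 4 (mod 8): gcd(90, 8) = 2; 4 - 66 = -62, which IS divisible by 2, so compatible.
    Write x = 66 + 90·t and substitute into x ≡ 4 (mod 8): 90·t ≡ 4 − 66 = -62 (mod 8).
    Divide the congruence (and modulus) by g = 2: 45·t ≡ -31 (mod 4).
    Reduce coefficients mod 4: 1·t ≡ 1 (mod 4).
    So t ≡ 1 (mod 4).
    Then x = 66 + 90·1 = 156, valid modulo lcm(90, 8) = 360: x ≡ 156 (mod 360).
Verify: 156 mod 18 = 12, 156 mod 10 = 6, 156 mod 8 = 4.

x ≡ 156 (mod 360).


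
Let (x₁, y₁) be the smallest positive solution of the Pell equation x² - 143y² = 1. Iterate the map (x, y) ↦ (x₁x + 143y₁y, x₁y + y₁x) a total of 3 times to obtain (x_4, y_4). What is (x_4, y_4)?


Step 1: Find the fundamental solution (x₁, y₁) of x² - 143y² = 1.
  Expand √143 as a continued fraction. a₀ = ⌊√143⌋ = 11; iterate m_{k+1} = d_k·a_k − m_k, d_{k+1} = (143 − m_{k+1}²)/d_k, a_{k+1} = ⌊(a₀ + m_{k+1})/d_{k+1}⌋ (starting m₀ = 0, d₀ = 1), with convergents p_k = a_k·p_{k-1} + p_{k-2}, q_k = a_k·q_{k-1} + q_{k-2} (p₋₁ = 1, q₋₁ = 0):
  k = 0: a₀ = 11; p₀/q₀ = 11/1; p₀² − 143·q₀² = 121 − 143 = -22.
  k = 1: m = 11, d = 22, a = ⌊(11 + 11)/22⌋ = 1; p/q = (1·11 + 1)/(1·1 + 0) = 12/1; p² − 143·q² = 144 − 143 = 1.
  The first convergent with p² − 143·q² = 1 gives the fundamental solution (x₁, y₁) = (12, 1).
Step 2: Apply the recurrence (x_{n+1}, y_{n+1}) = (x₁x_n + 143y₁y_n, x₁y_n + y₁x_n) repeatedly.
  From (x_1, y_1) = (12, 1): x_2 = 12·12 + 143·1·1 = 287; y_2 = 12·1 + 1·12 = 24.
  From (x_2, y_2) = (287, 24): x_3 = 12·287 + 143·1·24 = 6876; y_3 = 12·24 + 1·287 = 575.
  From (x_3, y_3) = (6876, 575): x_4 = 12·6876 + 143·1·575 = 164737; y_4 = 12·575 + 1·6876 = 13776.
Step 3: Verify x_4² - 143·y_4² = 27138279169 - 27138279168 = 1 (should be 1). ✓

(x_1, y_1) = (12, 1); (x_4, y_4) = (164737, 13776).


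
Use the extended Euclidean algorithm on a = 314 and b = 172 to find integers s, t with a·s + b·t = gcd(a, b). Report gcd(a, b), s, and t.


Euclidean algorithm on (314, 172) — divide until remainder is 0:
  314 = 1 · 172 + 142
  172 = 1 · 142 + 30
  142 = 4 · 30 + 22
  30 = 1 · 22 + 8
  22 = 2 · 8 + 6
  8 = 1 · 6 + 2
  6 = 3 · 2 + 0
gcd(314, 172) = 2.
Track Bezout coefficients alongside the remainders: start with r₀ = 314 = a·1 + b·0 (s = 1, t = 0) and r₁ = 172 = a·0 + b·1 (s = 0, t = 1); each new remainder r_{k+1} = r_{k-1} − q_k·r_k inherits s_{k+1} = s_{k-1} − q_k·s_k, t_{k+1} = t_{k-1} − q_k·t_k, so r_k = a·s_k + b·t_k at every step:
  q = 1: r = 142, s = 1 − 1·0 = 1, t = 0 − 1·1 = -1  (check: 314·1 + 172·(-1) = 142)
  q = 1: r = 30, s = 0 − 1·1 = -1, t = 1 − 1·(-1) = 2  (check: 314·(-1) + 172·2 = 30)
  q = 4: r = 22, s = 1 − 4·(-1) = 5, t = -1 − 4·2 = -9  (check: 314·5 + 172·(-9) = 22)
  q = 1: r = 8, s = -1 − 1·5 = -6, t = 2 − 1·(-9) = 11  (check: 314·(-6) + 172·11 = 8)
  q = 2: r = 6, s = 5 − 2·(-6) = 17, t = -9 − 2·11 = -31  (check: 314·17 + 172·(-31) = 6)
  q = 1: r = 2, s = -6 − 1·17 = -23, t = 11 − 1·(-31) = 42  (check: 314·(-23) + 172·42 = 2)
The row with r = 2 (the gcd) gives the Bezout coefficients s = -23, t = 42.
Result: 314 · (-23) + 172 · (42) = 2.

gcd(314, 172) = 2; s = -23, t = 42 (check: 314·(-23) + 172·42 = 2).


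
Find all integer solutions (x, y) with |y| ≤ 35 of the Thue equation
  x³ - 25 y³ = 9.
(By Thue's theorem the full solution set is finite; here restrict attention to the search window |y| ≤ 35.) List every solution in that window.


The equation is x³ - 25y³ = 9. For fixed y, x³ = 25·y³ + 9, so a solution requires the RHS to be a perfect cube.
Strategy: iterate y from -35 to 35, compute RHS = 25·y³ + 9, and check whether it is a (positive or negative) perfect cube.
Check small values of y:
  y = 0: RHS = 9 is not a perfect cube.
  y = 1: RHS = 34 is not a perfect cube.
  y = -1: RHS = -16 is not a perfect cube.
  y = 2: RHS = 209 is not a perfect cube.
  y = -2: RHS = -191 is not a perfect cube.
  y = 3: RHS = 684 is not a perfect cube.
  y = -3: RHS = -666 is not a perfect cube.
Continuing the search up to |y| = 35 finds no solutions either.
No (x, y) in the scanned range satisfies the equation.

No integer solutions with |y| ≤ 35.


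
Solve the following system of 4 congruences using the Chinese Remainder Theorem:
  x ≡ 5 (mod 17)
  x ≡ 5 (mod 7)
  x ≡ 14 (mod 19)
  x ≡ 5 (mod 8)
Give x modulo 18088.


Product of moduli M = 17 · 7 · 19 · 8 = 18088.
Merge one congruence at a time:
  Start: x ≡ 5 (mod 17).
  Combine with x ≡ 5 (mod 7); new modulus lcm = 119.
    Write x = 5 + 17·t and substitute into x ≡ 5 (mod 7): 17·t ≡ 5 − 5 = 0 (mod 7).
    Reduce coefficients mod 7: 3·t ≡ 0 (mod 7).
    The inverse of 3 mod 7 is 5 (since 3·5 = 15 = 2·7 + 1), so t ≡ 5·0 = 0 ≡ 0 (mod 7).
    Then x = 5 + 17·0 = 5, valid modulo lcm(17, 7) = 119: x ≡ 5 (mod 119).
  Combine with x ≡ 14 (mod 19); new modulus lcm = 2261.
    Write x = 5 + 119·t and substitute into x ≡ 14 (mod 19): 119·t ≡ 14 − 5 = 9 (mod 19).
    Reduce coefficients mod 19: 5·t ≡ 9 (mod 19).
    The inverse of 5 mod 19 is 4 (since 5·4 = 20 = 1·19 + 1), so t ≡ 4·9 = 36 ≡ 17 (mod 19).
    Then x = 5 + 119·17 = 2028, valid modulo lcm(119, 19) = 2261: x ≡ 2028 (mod 2261).
  Combine with x ≡ 5 (mod 8); new modulus lcm = 18088.
    Write x = 2028 + 2261·t and substitute into x ≡ 5 (mod 8): 2261·t ≡ 5 − 2028 = -2023 (mod 8).
    Reduce coefficients mod 8: 5·t ≡ 1 (mod 8).
    The inverse of 5 mod 8 is 5 (since 5·5 = 25 = 3·8 + 1), so t ≡ 5·1 = 5 ≡ 5 (mod 8).
    Then x = 2028 + 2261·5 = 13333, valid modulo lcm(2261, 8) = 18088: x ≡ 13333 (mod 18088).
Verify against each original: 13333 mod 17 = 5, 13333 mod 7 = 5, 13333 mod 19 = 14, 13333 mod 8 = 5.

x ≡ 13333 (mod 18088).


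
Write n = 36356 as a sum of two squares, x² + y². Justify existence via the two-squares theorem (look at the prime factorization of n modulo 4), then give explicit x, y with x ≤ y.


Step 1: Factor n = 36356 = 2^2 · 61 · 149.
Step 2: Check the mod-4 condition on each prime factor: 2 = 2 (special); 61 ≡ 1 (mod 4), exponent 1; 149 ≡ 1 (mod 4), exponent 1.
All primes ≡ 3 (mod 4) appear to even exponent (or don't appear), so by the two-squares theorem n IS expressible as a sum of two squares.
Step 3: Build a representation. Group n = k² · m with k = 2 and m = 61 · 149 = 9089 (a product of primes ≡ 1 (mod 4)); a representation of m scales to one of n via (k·x)² + (k·y)² = k²(x² + y²). Each prime p ≡ 1 (mod 4) is itself a sum of two squares; find a² by testing p − a² for a perfect square:
  61: 61 − 1² = 60, 61 − 2² = 57, 61 − 3² = 52, 61 − 4² = 45, 61 − 5² = 36 = 6² ⇒ 61 = 5² + 6².
  149: 149 − 1² = 148, 149 − 2² = 145, 149 − 3² = 140, 149 − 4² = 133, 149 − 5² = 124, 149 − 6² = 113, 149 − 7² = 100 = 10² ⇒ 149 = 7² + 10².
  Combine using the Brahmagupta–Fibonacci identity (a² + b²)(c² + d²) = (ac − bd)² + (ad + bc)² = (ac + bd)² + (ad − bc)²:
  61 · 149 = 9089: from (5² + 6²)(7² + 10²), take (5·7 − 6·10, 5·10 + 6·7) = (35 − 60, 50 + 42) = (-25, 92); dropping signs (only squares matter) gives (25, 92); check 25² + 92² = 625 + 8464 = 9089 ✓.
  Scale by k = 2: (2·25, 2·92) = (50, 184).
Step 4: Order so x ≤ y and verify: 50² + 184² = 2500 + 33856 = 36356 = n. ✓

n = 36356 = 50² + 184² (one valid representation with x ≤ y).


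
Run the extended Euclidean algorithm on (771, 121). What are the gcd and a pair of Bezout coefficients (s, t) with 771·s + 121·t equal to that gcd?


Euclidean algorithm on (771, 121) — divide until remainder is 0:
  771 = 6 · 121 + 45
  121 = 2 · 45 + 31
  45 = 1 · 31 + 14
  31 = 2 · 14 + 3
  14 = 4 · 3 + 2
  3 = 1 · 2 + 1
  2 = 2 · 1 + 0
gcd(771, 121) = 1.
Track Bezout coefficients alongside the remainders: start with r₀ = 771 = a·1 + b·0 (s = 1, t = 0) and r₁ = 121 = a·0 + b·1 (s = 0, t = 1); each new remainder r_{k+1} = r_{k-1} − q_k·r_k inherits s_{k+1} = s_{k-1} − q_k·s_k, t_{k+1} = t_{k-1} − q_k·t_k, so r_k = a·s_k + b·t_k at every step:
  q = 6: r = 45, s = 1 − 6·0 = 1, t = 0 − 6·1 = -6  (check: 771·1 + 121·(-6) = 45)
  q = 2: r = 31, s = 0 − 2·1 = -2, t = 1 − 2·(-6) = 13  (check: 771·(-2) + 121·13 = 31)
  q = 1: r = 14, s = 1 − 1·(-2) = 3, t = -6 − 1·13 = -19  (check: 771·3 + 121·(-19) = 14)
  q = 2: r = 3, s = -2 − 2·3 = -8, t = 13 − 2·(-19) = 51  (check: 771·(-8) + 121·51 = 3)
  q = 4: r = 2, s = 3 − 4·(-8) = 35, t = -19 − 4·51 = -223  (check: 771·35 + 121·(-223) = 2)
  q = 1: r = 1, s = -8 − 1·35 = -43, t = 51 − 1·(-223) = 274  (check: 771·(-43) + 121·274 = 1)
The row with r = 1 (the gcd) gives the Bezout coefficients s = -43, t = 274.
Result: 771 · (-43) + 121 · (274) = 1.

gcd(771, 121) = 1; s = -43, t = 274 (check: 771·(-43) + 121·274 = 1).


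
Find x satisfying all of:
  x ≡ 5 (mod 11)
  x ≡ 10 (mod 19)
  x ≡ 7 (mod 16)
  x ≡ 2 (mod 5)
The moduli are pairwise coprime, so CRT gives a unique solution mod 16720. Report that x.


Product of moduli M = 11 · 19 · 16 · 5 = 16720.
Merge one congruence at a time:
  Start: x ≡ 5 (mod 11).
  Combine with x ≡ 10 (mod 19); new modulus lcm = 209.
    Write x = 5 + 11·t and substitute into x ≡ 10 (mod 19): 11·t ≡ 10 − 5 = 5 (mod 19).
    The inverse of 11 mod 19 is 7 (since 11·7 = 77 = 4·19 + 1), so t ≡ 7·5 = 35 ≡ 16 (mod 19).
    Then x = 5 + 11·16 = 181, valid modulo lcm(11, 19) = 209: x ≡ 181 (mod 209).
  Combine with x ≡ 7 (mod 16); new modulus lcm = 3344.
    Write x = 181 + 209·t and substitute into x ≡ 7 (mod 16): 209·t ≡ 7 − 181 = -174 (mod 16).
    Reduce coefficients mod 16: 1·t ≡ 2 (mod 16).
    So t ≡ 2 (mod 16).
    Then x = 181 + 209·2 = 599, valid modulo lcm(209, 16) = 3344: x ≡ 599 (mod 3344).
  Combine with x ≡ 2 (mod 5); new modulus lcm = 16720.
    Write x = 599 + 3344·t and substitute into x ≡ 2 (mod 5): 3344·t ≡ 2 − 599 = -597 (mod 5).
    Reduce coefficients mod 5: 4·t ≡ 3 (mod 5).
    The inverse of 4 mod 5 is 4 (since 4·4 = 16 = 3·5 + 1), so t ≡ 4·3 = 12 ≡ 2 (mod 5).
    Then x = 599 + 3344·2 = 7287, valid modulo lcm(3344, 5) = 16720: x ≡ 7287 (mod 16720).
Verify against each original: 7287 mod 11 = 5, 7287 mod 19 = 10, 7287 mod 16 = 7, 7287 mod 5 = 2.

x ≡ 7287 (mod 16720).


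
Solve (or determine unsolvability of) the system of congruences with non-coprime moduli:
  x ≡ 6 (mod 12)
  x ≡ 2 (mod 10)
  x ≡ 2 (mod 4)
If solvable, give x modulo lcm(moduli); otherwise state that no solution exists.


Moduli 12, 10, 4 are not pairwise coprime, so CRT works modulo lcm(m_i) when all pairwise compatibility conditions hold.
Pairwise compatibility: gcd(m_i, m_j) must divide a_i - a_j for every pair.
Merge one congruence at a time:
  Start: x ≡ 6 (mod 12).
  Combine with x ≡ 2 (mod 10): gcd(12, 10) = 2; 2 - 6 = -4, which IS divisible by 2, so compatible.
    Write x = 6 + 12·t and substitute into x ≡ 2 (mod 10): 12·t ≡ 2 − 6 = -4 (mod 10).
    Divide the congruence (and modulus) by g = 2: 6·t ≡ -2 (mod 5).
    Reduce coefficients mod 5: 1·t ≡ 3 (mod 5).
    So t ≡ 3 (mod 5).
    Then x = 6 + 12·3 = 42, valid modulo lcm(12, 10) = 60: x ≡ 42 (mod 60).
  Combine with x ≡ 2 (mod 4): gcd(60, 4) = 4; 2 - 42 = -40, which IS divisible by 4, so compatible.
    Write x = 42 + 60·t and substitute into x ≡ 2 (mod 4): 60·t ≡ 2 − 42 = -40 (mod 4).
    Divide the congruence (and modulus) by g = 4: 15·t ≡ -10 (mod 1).
    Modulo 1 every t works; take t = 0.
    Then x = 42 + 60·0 = 42, valid modulo lcm(60, 4) = 60: x ≡ 42 (mod 60).
Verify: 42 mod 12 = 6, 42 mod 10 = 2, 42 mod 4 = 2.

x ≡ 42 (mod 60).


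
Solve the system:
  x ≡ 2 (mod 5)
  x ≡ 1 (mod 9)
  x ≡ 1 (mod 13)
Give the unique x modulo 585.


Moduli 5, 9, 13 are pairwise coprime; by CRT there is a unique solution modulo M = 5 · 9 · 13 = 585.
Solve pairwise, accumulating the modulus:
  Start with x ≡ 2 (mod 5).
  Combine with x ≡ 1 (mod 9): since gcd(5, 9) = 1, we get a unique residue mod 45.
    Write x = 2 + 5·t and substitute into x ≡ 1 (mod 9): 5·t ≡ 1 − 2 = -1 (mod 9).
    Reduce coefficients mod 9: 5·t ≡ 8 (mod 9).
    The inverse of 5 mod 9 is 2 (since 5·2 = 10 = 1·9 + 1), so t ≡ 2·8 = 16 ≡ 7 (mod 9).
    Then x = 2 + 5·7 = 37, valid modulo lcm(5, 9) = 45: x ≡ 37 (mod 45).
  Combine with x ≡ 1 (mod 13): since gcd(45, 13) = 1, we get a unique residue mod 585.
    Write x = 37 + 45·t and substitute into x ≡ 1 (mod 13): 45·t ≡ 1 − 37 = -36 (mod 13).
    Reduce coefficients mod 13: 6·t ≡ 3 (mod 13).
    The inverse of 6 mod 13 is 11 (since 6·11 = 66 = 5·13 + 1), so t ≡ 11·3 = 33 ≡ 7 (mod 13).
    Then x = 37 + 45·7 = 352, valid modulo lcm(45, 13) = 585: x ≡ 352 (mod 585).
Verify: 352 mod 5 = 2 ✓, 352 mod 9 = 1 ✓, 352 mod 13 = 1 ✓.

x ≡ 352 (mod 585).


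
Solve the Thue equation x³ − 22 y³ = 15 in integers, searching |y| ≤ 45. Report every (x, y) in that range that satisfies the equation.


The equation is x³ - 22y³ = 15. For fixed y, x³ = 22·y³ + 15, so a solution requires the RHS to be a perfect cube.
Strategy: iterate y from -45 to 45, compute RHS = 22·y³ + 15, and check whether it is a (positive or negative) perfect cube.
Check small values of y:
  y = 0: RHS = 15 is not a perfect cube.
  y = 1: RHS = 37 is not a perfect cube.
  y = -1: RHS = -7 is not a perfect cube.
  y = 2: RHS = 191 is not a perfect cube.
  y = -2: RHS = -161 is not a perfect cube.
  y = 3: RHS = 609 is not a perfect cube.
  y = -3: RHS = -579 is not a perfect cube.
Continuing the search up to |y| = 45 finds no solutions either.
No (x, y) in the scanned range satisfies the equation.

No integer solutions with |y| ≤ 45.
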